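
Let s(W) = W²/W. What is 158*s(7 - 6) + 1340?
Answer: 1498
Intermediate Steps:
s(W) = W
158*s(7 - 6) + 1340 = 158*(7 - 6) + 1340 = 158*1 + 1340 = 158 + 1340 = 1498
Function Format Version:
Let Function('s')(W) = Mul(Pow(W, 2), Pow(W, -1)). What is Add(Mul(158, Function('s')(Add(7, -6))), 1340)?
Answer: 1498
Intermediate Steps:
Function('s')(W) = W
Add(Mul(158, Function('s')(Add(7, -6))), 1340) = Add(Mul(158, Add(7, -6)), 1340) = Add(Mul(158, 1), 1340) = Add(158, 1340) = 1498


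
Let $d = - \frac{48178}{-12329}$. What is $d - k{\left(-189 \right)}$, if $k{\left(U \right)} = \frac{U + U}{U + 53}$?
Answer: $\frac{945923}{838372} \approx 1.1283$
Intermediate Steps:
$d = \frac{48178}{12329}$ ($d = \left(-48178\right) \left(- \frac{1}{12329}\right) = \frac{48178}{12329} \approx 3.9077$)
$k{\left(U \right)} = \frac{2 U}{53 + U}$
$d - k{\left(-189 \right)} = \frac{48178}{12329} - 2 \left(-189\right) \frac{1}{53 - 189} = \frac{48178}{12329} - 2 \left(-189\right) \frac{1}{-136} = \frac{48178}{12329} - 2 \left(-189\right) \left(- \frac{1}{136}\right) = \frac{48178}{12329} - \frac{189}{68} = \frac{945923}{838372}$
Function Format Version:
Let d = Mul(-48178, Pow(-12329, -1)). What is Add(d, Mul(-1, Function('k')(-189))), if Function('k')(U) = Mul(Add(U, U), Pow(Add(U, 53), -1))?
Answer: Rational(945923, 838372) ≈ 1.1283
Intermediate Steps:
d = Rational(48178, 12329) (d = Mul(-48178, Rational(-1, 12329)) = Rational(48178, 12329) ≈ 3.9077)
Function('k')(U) = Mul(2, U, Pow(Add(53, U), -1)) (Function('k')(U) = Mul(Mul(2, U), Pow(Add(53, U), -1)) = Mul(2, U, Pow(Add(53, U), -1)))
Add(d, Mul(-1, Function('k')(-189))) = Add(Rational(48178, 12329), Mul(-1, Mul(2, -189, Pow(Add(53, -189), -1)))) = Add(Rational(48178, 12329), Mul(-1, Mul(2, -189, Pow(-136, -1)))) = Add(Rational(48178, 12329), Mul(-1, Mul(2, -189, Rational(-1, 136)))) = Add(Rational(48178, 12329), Mul(-1, Rational(189, 68))) = Add(Rational(48178, 12329), Rational(-189, 68)) = Rational(945923, 838372)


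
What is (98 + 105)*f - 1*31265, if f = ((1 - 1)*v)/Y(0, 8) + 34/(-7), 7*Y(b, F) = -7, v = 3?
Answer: -32251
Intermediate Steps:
Y(b, F) = -1 (Y(b, F) = (⅐)*(-7) = -1)
f = -34/7 (f = ((1 - 1)*3)/(-1) + 34/(-7) = (0*3)*(-1) + 34*(-⅐) = 0*(-1) - 34/7 = 0 - 34/7 = -34/7 ≈ -4.8571)
(98 + 105)*f - 1*31265 = (98 + 105)*(-34/7) - 1*31265 = 203*(-34/7) - 31265 = -986 - 31265 = -32251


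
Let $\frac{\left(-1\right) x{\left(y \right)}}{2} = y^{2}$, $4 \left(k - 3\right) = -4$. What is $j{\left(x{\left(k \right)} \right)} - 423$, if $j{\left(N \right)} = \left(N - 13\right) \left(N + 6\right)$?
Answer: $-381$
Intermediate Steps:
$k = 2$ ($k = 3 + \frac{1}{4} \left(-4\right) = 3 - 1 = 2$)
$x{\left(y \right)} = - 2 y^{2}$
$j{\left(N \right)} = \left(-13 + N\right) \left(6 + N\right)$
$j{\left(x{\left(k \right)} \right)} - 423 = \left(-78 + \left(- 2 \cdot 2^{2}\right)^{2} - 7 \left(- 2 \cdot 2^{2}\right)\right) - 423 = \left(-78 + \left(\left(-2\right) 4\right)^{2} - 7 \left(\left(-2\right) 4\right)\right) - 423 = \left(-78 + \left(-8\right)^{2} - -56\right) - 423 = \left(-78 + 64 + 56\right) - 423 = 42 - 423 = -381$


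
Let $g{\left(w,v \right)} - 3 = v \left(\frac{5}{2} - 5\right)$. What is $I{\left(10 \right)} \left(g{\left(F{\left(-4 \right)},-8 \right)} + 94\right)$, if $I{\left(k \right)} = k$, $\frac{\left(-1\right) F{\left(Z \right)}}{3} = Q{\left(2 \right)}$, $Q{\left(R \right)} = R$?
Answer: $1170$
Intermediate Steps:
$F{\left(Z \right)} = -6$ ($F{\left(Z \right)} = \left(-3\right) 2 = -6$)
$g{\left(w,v \right)} = 3 - \frac{5 v}{2}$ ($g{\left(w,v \right)} = 3 + v \left(\frac{5}{2} - 5\right) = 3 + v \left(- \frac{5}{2}\right) = 3 - \frac{5 v}{2}$)
$I{\left(10 \right)} \left(g{\left(F{\left(-4 \right)},-8 \right)} + 94\right) = 10 \left(\left(3 - -20\right) + 94\right) = 10 \left(\left(3 + 20\right) + 94\right) = 10 \left(23 + 94\right) = 10 \cdot 117 = 1170$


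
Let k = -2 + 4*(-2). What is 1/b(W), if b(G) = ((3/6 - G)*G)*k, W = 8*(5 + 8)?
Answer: 1/107640 ≈ 9.2902e-6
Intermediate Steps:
k = -10 (k = -2 - 8 = -10)
W = 104 (W = 8*13 = 104)
b(G) = -10*G*(½ - G) (b(G) = ((3/6 - G)*G)*(-10) = ((3*(⅙) - G)*G)*(-10) = ((½ - G)*G)*(-10) = (G*(½ - G))*(-10) = -10*G*(½ - G))
1/b(W) = 1/(5*104*(-1 + 2*104)) = 1/(5*104*(-1 + 208)) = 1/(5*104*207) = 1/107640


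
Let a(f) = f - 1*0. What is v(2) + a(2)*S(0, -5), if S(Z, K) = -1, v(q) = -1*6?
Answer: -8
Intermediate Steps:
v(q) = -6
a(f) = f (a(f) = f + 0 = f)
v(2) + a(2)*S(0, -5) = -6 + 2*(-1) = -6 - 2 = -8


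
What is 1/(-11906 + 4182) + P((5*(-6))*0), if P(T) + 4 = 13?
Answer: 69515/7724 ≈ 8.9999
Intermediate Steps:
P(T) = 9 (P(T) = -4 + 13 = 9)
1/(-11906 + 4182) + P((5*(-6))*0) = 1/(-11906 + 4182) + 9 = 1/(-7724) + 9 = -1/7724 + 9 = 69515/7724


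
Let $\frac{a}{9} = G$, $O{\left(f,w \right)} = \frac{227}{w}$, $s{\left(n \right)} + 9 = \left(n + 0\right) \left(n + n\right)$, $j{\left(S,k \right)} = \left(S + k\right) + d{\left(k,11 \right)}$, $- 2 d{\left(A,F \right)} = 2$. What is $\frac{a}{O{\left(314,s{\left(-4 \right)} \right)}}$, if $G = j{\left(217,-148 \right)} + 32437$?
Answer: $\frac{6728535}{227} \approx 29641.0$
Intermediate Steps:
$d{\left(A,F \right)} = -1$ ($d{\left(A,F \right)} = \left(- \frac{1}{2}\right) 2 = -1$)
$j{\left(S,k \right)} = -1 + S + k$ ($j{\left(S,k \right)} = \left(S + k\right) - 1 = -1 + S + k$)
$s{\left(n \right)} = -9 + 2 n^{2}$ ($s{\left(n \right)} = -9 + \left(n + 0\right) \left(n + n\right) = -9 + n 2 n = -9 + 2 n^{2}$)
$G = 32505$ ($G = \left(-1 + 217 - 148\right) + 32437 = 68 + 32437 = 32505$)
$a = 292545$ ($a = 9 \cdot 32505 = 292545$)
$\frac{a}{O{\left(314,s{\left(-4 \right)} \right)}} = \frac{292545}{227 \frac{1}{-9 + 2 \left(-4\right)^{2}}} = \frac{292545}{227 \frac{1}{-9 + 2 \cdot 16}} = \frac{292545}{227 \frac{1}{-9 + 32}} = \frac{292545}{227 \cdot \frac{1}{23}} = \frac{292545}{\frac{227}{23}} = 292545 \cdot \frac{23}{227} = \frac{6728535}{227}$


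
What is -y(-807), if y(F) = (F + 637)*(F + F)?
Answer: -274380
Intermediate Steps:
y(F) = 2*F*(637 + F) (y(F) = (637 + F)*(2*F) = 2*F*(637 + F))
-y(-807) = -2*(-807)*(637 - 807) = -2*(-807)*(-170) = -1*274380 = -274380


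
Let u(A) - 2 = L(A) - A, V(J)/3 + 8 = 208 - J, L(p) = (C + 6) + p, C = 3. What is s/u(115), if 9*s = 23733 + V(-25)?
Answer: 2712/11 ≈ 246.55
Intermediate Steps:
L(p) = 9 + p (L(p) = (3 + 6) + p = 9 + p)
V(J) = 600 - 3*J (V(J) = -24 + 3*(208 - J) = -24 + (624 - 3*J) = 600 - 3*J)
u(A) = 11 (u(A) = 2 + ((9 + A) - A) = 2 + 9 = 11)
s = 2712 (s = (23733 + (600 - 3*(-25)))/9 = (23733 + (600 + 75))/9 = (23733 + 675)/9 = (1/9)*24408 = 2712)
s/u(115) = 2712/11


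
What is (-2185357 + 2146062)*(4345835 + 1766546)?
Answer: -240186011395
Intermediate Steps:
(-2185357 + 2146062)*(4345835 + 1766546) = -39295*6112381 = -240186011395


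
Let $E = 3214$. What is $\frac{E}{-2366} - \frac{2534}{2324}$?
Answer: $- \frac{480885}{196378} \approx -2.4488$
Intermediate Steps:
$\frac{E}{-2366} - \frac{2534}{2324} = \frac{3214}{-2366} - \frac{2534}{2324} = 3214 \left(- \frac{1}{2366}\right) - \frac{181}{166} = - \frac{1607}{1183} - \frac{181}{166} = - \frac{480885}{196378}$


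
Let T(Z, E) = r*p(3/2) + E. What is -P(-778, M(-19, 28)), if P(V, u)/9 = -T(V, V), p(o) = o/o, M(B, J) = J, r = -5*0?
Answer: -7002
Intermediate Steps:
r = 0
p(o) = 1
T(Z, E) = E (T(Z, E) = 0*1 + E = 0 + E = E)
P(V, u) = -9*V (P(V, u) = 9*(-V) = -9*V)
-P(-778, M(-19, 28)) = -(-9)*(-778) = -1*7002 = -7002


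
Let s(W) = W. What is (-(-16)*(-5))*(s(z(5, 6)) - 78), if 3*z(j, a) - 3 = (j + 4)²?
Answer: 4000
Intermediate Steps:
z(j, a) = 1 + (4 + j)²/3 (z(j, a) = 1 + (j + 4)²/3 = 1 + (4 + j)²/3)
(-(-16)*(-5))*(s(z(5, 6)) - 78) = (-(-16)*(-5))*((1 + (4 + 5)²/3) - 78) = (-4*20)*((1 + (⅓)*9²) - 78) = -80*((1 + (⅓)*81) - 78) = -80*((1 + 27) - 78) = -80*(28 - 78) = -80*(-50) = 4000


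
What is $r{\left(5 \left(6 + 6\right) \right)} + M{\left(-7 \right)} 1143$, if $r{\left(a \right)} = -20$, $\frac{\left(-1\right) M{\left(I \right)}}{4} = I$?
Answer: $31984$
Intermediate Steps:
$M{\left(I \right)} = - 4 I$
$r{\left(5 \left(6 + 6\right) \right)} + M{\left(-7 \right)} 1143 = -20 + \left(-4\right) \left(-7\right) 1143 = -20 + 28 \cdot 1143 = -20 + 32004 = 31984$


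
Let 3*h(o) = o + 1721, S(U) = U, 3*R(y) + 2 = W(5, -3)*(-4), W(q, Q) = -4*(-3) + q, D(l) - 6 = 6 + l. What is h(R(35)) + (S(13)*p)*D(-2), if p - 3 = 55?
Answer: 72953/9 ≈ 8105.9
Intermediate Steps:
D(l) = 12 + l (D(l) = 6 + (6 + l) = 12 + l)
W(q, Q) = 12 + q
p = 58 (p = 3 + 55 = 58)
R(y) = -70/3 (R(y) = -2/3 + ((12 + 5)*(-4))/3 = -2/3 + (17*(-4))/3 = -2/3 + (1/3)*(-68) = -2/3 - 68/3 = -70/3)
h(o) = 1721/3 + o/3 (h(o) = (o + 1721)/3 = (1721 + o)/3 = 1721/3 + o/3)
h(R(35)) + (S(13)*p)*D(-2) = (1721/3 + (1/3)*(-70/3)) + (13*58)*(12 - 2) = (1721/3 - 70/9) + 754*10 = 5093/9 + 7540 = 72953/9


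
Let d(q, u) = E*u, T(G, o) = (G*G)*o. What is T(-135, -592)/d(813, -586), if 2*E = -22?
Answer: -5394600/3223 ≈ -1673.8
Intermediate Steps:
E = -11 (E = (½)*(-22) = -11)
T(G, o) = o*G² (T(G, o) = G²*o = o*G²)
d(q, u) = -11*u
T(-135, -592)/d(813, -586) = (-592*(-135)²)/((-11*(-586))) = -592*18225/6446 = -10789200*1/6446 = -5394600/3223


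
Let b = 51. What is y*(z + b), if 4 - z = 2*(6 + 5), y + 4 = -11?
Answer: -495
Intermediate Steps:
y = -15 (y = -4 - 11 = -15)
z = -18 (z = 4 - 2*(6 + 5) = 4 - 2*11 = 4 - 1*22 = 4 - 22 = -18)
y*(z + b) = -15*(-18 + 51) = -15*33 = -495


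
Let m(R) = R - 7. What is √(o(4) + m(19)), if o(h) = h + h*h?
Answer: 4*√2 ≈ 5.6569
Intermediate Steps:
o(h) = h + h²
m(R) = -7 + R
√(o(4) + m(19)) = √(4*(1 + 4) + (-7 + 19)) = √(4*5 + 12) = √(20 + 12) = √32 = 4*√2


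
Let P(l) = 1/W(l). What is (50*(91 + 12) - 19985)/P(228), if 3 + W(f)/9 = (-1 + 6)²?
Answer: -2937330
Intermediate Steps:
W(f) = 198 (W(f) = -27 + 9*(-1 + 6)² = -27 + 9*5² = -27 + 9*25 = -27 + 225 = 198)
P(l) = 1/198
(50*(91 + 12) - 19985)/P(228) = (50*(91 + 12) - 19985)/(1/198) = (50*103 - 19985)*198 = (5150 - 19985)*198 = -14835*198 = -2937330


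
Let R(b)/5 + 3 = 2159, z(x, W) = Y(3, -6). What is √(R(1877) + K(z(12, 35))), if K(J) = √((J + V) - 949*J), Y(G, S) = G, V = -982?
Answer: √(10780 + I*√3826) ≈ 103.83 + 0.2979*I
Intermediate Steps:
z(x, W) = 3
R(b) = 10780 (R(b) = -15 + 5*2159 = -15 + 10795 = 10780)
K(J) = √(-982 - 948*J) (K(J) = √((J - 982) - 949*J) = √((-982 + J) - 949*J) = √(-982 - 948*J))
√(R(1877) + K(z(12, 35))) = √(10780 + √(-982 - 948*3)) = √(10780 + √(-982 - 2844)) = √(10780 + √(-3826)) = √(10780 + I*√3826)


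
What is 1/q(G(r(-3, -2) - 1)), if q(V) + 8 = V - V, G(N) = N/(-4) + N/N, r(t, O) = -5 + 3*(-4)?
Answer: -1/8 ≈ -0.12500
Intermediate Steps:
r(t, O) = -17 (r(t, O) = -5 - 12 = -17)
G(N) = 1 - N/4 (G(N) = N*(-1/4) + 1 = -N/4 + 1 = 1 - N/4)
q(V) = -8 (q(V) = -8 + (V - V) = -8 + 0 = -8)
1/q(G(r(-3, -2) - 1)) = 1/(-8) = -1/8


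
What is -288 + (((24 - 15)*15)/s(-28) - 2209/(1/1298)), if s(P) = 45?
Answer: -2867567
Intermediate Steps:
-288 + (((24 - 15)*15)/s(-28) - 2209/(1/1298)) = -288 + (((24 - 15)*15)/45 - 2209/(1/1298)) = -288 + ((9*15)*(1/45) - 2209/1/1298) = -288 + (135*(1/45) - 2209*1298) = -288 + (3 - 2867282) = -288 - 2867279 = -2867567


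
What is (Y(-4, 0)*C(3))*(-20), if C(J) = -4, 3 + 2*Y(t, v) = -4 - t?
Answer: -120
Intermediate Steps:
Y(t, v) = -7/2 - t/2 (Y(t, v) = -3/2 + (-4 - t)/2 = -3/2 + (-2 - t/2) = -7/2 - t/2)
(Y(-4, 0)*C(3))*(-20) = ((-7/2 - ½*(-4))*(-4))*(-20) = ((-7/2 + 2)*(-4))*(-20) = -3/2*(-4)*(-20) = 6*(-20) = -120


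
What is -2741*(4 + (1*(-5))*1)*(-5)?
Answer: -13705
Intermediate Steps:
-2741*(4 + (1*(-5))*1)*(-5) = -2741*(4 - 5*1)*(-5) = -2741*(4 - 5)*(-5) = -(-2741)*(-5) = -2741*5 = -13705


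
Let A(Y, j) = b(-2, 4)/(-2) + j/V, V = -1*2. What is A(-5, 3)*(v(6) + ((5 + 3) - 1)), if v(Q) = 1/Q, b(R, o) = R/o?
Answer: -215/24 ≈ -8.9583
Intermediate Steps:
V = -2
A(Y, j) = 1/4 - j/2 (A(Y, j) = -2/4/(-2) + j/(-2) = -2*1/4*(-1/2) + j*(-1/2) = -1/2*(-1/2) - j/2 = 1/4 - j/2)
A(-5, 3)*(v(6) + ((5 + 3) - 1)) = (1/4 - 1/2*3)*(1/6 + ((5 + 3) - 1)) = (1/4 - 3/2)*(1/6 + (8 - 1)) = -5*(1/6 + 7)/4 = -5/4*43/6 = -215/24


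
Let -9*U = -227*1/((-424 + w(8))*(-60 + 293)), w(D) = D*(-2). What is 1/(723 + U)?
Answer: 922680/667097413 ≈ 0.0013831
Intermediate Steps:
w(D) = -2*D
U = -227/922680 (U = -(-227)/(9*((-60 + 293)*(-424 - 2*8))) = -(-227)/(9*(233*(-424 - 16))) = -(-227)/(9*(233*(-440))) = -(-227)/(9*(-102520)) = -(-227)*(-1)/(9*102520) = -⅑*227/102520 = -227/922680 ≈ -0.00024602)
1/(723 + U) = 1/(723 - 227/922680) = 1/(667097413/922680) = 922680/667097413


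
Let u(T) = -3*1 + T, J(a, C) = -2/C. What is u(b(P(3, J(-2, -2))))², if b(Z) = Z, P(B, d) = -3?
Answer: 36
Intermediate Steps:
u(T) = -3 + T
u(b(P(3, J(-2, -2))))² = (-3 - 3)² = (-6)² = 36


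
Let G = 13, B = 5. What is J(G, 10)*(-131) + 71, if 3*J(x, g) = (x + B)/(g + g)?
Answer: 317/10 ≈ 31.700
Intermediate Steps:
J(x, g) = (5 + x)/(6*g) (J(x, g) = ((x + 5)/(g + g))/3 = ((5 + x)/((2*g)))/3 = ((5 + x)*(1/(2*g)))/3 = ((5 + x)/(2*g))/3 = (5 + x)/(6*g))
J(G, 10)*(-131) + 71 = ((⅙)*(5 + 13)/10)*(-131) + 71 = ((⅙)*(⅒)*18)*(-131) + 71 = (3/10)*(-131) + 71 = -393/10 + 71 = 317/10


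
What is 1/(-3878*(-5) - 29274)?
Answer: -1/9884 ≈ -0.00010117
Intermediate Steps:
1/(-3878*(-5) - 29274) = 1/(19390 - 29274) = 1/(-9884) = -1/9884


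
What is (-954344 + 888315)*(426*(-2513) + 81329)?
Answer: 65316481061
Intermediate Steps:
(-954344 + 888315)*(426*(-2513) + 81329) = -66029*(-1070538 + 81329) = -66029*(-989209) = 65316481061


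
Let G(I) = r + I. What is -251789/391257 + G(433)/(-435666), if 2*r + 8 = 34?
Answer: -18311734516/28409562027 ≈ -0.64456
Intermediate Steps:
r = 13 (r = -4 + (½)*34 = -4 + 17 = 13)
G(I) = 13 + I
-251789/391257 + G(433)/(-435666) = -251789/391257 + (13 + 433)/(-435666) = -251789*1/391257 + 446*(-1/435666) = -251789/391257 - 223/217833 = -18311734516/28409562027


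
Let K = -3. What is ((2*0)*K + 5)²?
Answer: 25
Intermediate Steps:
((2*0)*K + 5)² = ((2*0)*(-3) + 5)² = (0*(-3) + 5)² = (0 + 5)² = 5² = 25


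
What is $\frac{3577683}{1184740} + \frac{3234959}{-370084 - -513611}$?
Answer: $\frac{4346079433601}{170042177980} \approx 25.559$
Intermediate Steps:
$\frac{3577683}{1184740} + \frac{3234959}{-370084 - -513611} = 3577683 \cdot \frac{1}{1184740} + \frac{3234959}{-370084 + 513611} = \frac{3577683}{1184740} + \frac{3234959}{143527} = \frac{4346079433601}{170042177980}$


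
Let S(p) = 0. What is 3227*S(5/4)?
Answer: 0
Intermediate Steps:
3227*S(5/4) = 3227*0 = 0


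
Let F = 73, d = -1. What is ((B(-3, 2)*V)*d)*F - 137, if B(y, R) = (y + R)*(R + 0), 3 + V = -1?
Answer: -721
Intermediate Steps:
V = -4 (V = -3 - 1 = -4)
B(y, R) = R*(R + y) (B(y, R) = (R + y)*R = R*(R + y))
((B(-3, 2)*V)*d)*F - 137 = (((2*(2 - 3))*(-4))*(-1))*73 - 137 = (((2*(-1))*(-4))*(-1))*73 - 137 = (-2*(-4)*(-1))*73 - 137 = (8*(-1))*73 - 137 = -8*73 - 137 = -584 - 137 = -721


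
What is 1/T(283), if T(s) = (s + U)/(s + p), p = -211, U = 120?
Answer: 72/403 ≈ 0.17866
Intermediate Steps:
T(s) = (120 + s)/(-211 + s) (T(s) = (s + 120)/(s - 211) = (120 + s)/(-211 + s))
1/T(283) = 1/((120 + 283)/(-211 + 283)) = 1/(403/72) = 72/403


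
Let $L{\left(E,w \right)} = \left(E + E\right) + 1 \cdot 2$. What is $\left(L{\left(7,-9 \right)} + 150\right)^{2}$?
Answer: $27556$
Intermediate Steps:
$L{\left(E,w \right)} = 2 + 2 E$ ($L{\left(E,w \right)} = 2 E + 2 = 2 + 2 E$)
$\left(L{\left(7,-9 \right)} + 150\right)^{2} = \left(\left(2 + 2 \cdot 7\right) + 150\right)^{2} = \left(\left(2 + 14\right) + 150\right)^{2} = \left(16 + 150\right)^{2} = 166^{2} = 27556$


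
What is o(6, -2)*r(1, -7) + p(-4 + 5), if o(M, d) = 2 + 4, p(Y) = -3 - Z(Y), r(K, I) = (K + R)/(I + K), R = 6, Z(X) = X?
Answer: -11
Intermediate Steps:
r(K, I) = (6 + K)/(I + K) (r(K, I) = (K + 6)/(I + K) = (6 + K)/(I + K))
p(Y) = -3 - Y
o(M, d) = 6
o(6, -2)*r(1, -7) + p(-4 + 5) = 6*((6 + 1)/(-7 + 1)) + (-3 - (-4 + 5)) = 6*(7/(-6)) + (-3 - 1*1) = 6*(-⅙*7) + (-3 - 1) = 6*(-7/6) - 4 = -7 - 4 = -11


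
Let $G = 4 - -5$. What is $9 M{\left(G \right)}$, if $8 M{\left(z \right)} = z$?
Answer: $\frac{81}{8} \approx 10.125$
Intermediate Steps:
$G = 9$ ($G = 4 + 5 = 9$)
$M{\left(z \right)} = \frac{z}{8}$
$9 M{\left(G \right)} = 9 \cdot \frac{1}{8} \cdot 9 = 9 \cdot \frac{9}{8} = \frac{81}{8}$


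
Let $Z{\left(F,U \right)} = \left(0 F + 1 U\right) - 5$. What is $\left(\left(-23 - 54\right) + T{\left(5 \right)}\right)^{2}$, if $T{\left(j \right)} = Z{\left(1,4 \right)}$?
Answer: $6084$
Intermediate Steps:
$Z{\left(F,U \right)} = -5 + U$ ($Z{\left(F,U \right)} = \left(0 + U\right) - 5 = U - 5 = -5 + U$)
$T{\left(j \right)} = -1$ ($T{\left(j \right)} = -5 + 4 = -1$)
$\left(\left(-23 - 54\right) + T{\left(5 \right)}\right)^{2} = \left(\left(-23 - 54\right) - 1\right)^{2} = \left(-77 - 1\right)^{2} = \left(-78\right)^{2} = 6084$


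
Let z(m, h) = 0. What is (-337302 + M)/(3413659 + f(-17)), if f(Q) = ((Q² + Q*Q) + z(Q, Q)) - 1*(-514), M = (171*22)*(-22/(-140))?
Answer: -11784879/119516285 ≈ -0.098605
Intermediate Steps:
M = 20691/35 (M = 3762*(-22*(-1/140)) = 3762*(11/70) = 20691/35 ≈ 591.17)
f(Q) = 514 + 2*Q² (f(Q) = ((Q² + Q*Q) + 0) - 1*(-514) = ((Q² + Q²) + 0) + 514 = (2*Q² + 0) + 514 = 2*Q² + 514 = 514 + 2*Q²)
(-337302 + M)/(3413659 + f(-17)) = (-337302 + 20691/35)/(3413659 + (514 + 2*(-17)²)) = -11784879/(35*(3413659 + (514 + 2*289))) = -11784879/(35*(3413659 + (514 + 578))) = -11784879/(35*(3413659 + 1092)) = -11784879/35/3414751 = -11784879/35*1/3414751 = -11784879/119516285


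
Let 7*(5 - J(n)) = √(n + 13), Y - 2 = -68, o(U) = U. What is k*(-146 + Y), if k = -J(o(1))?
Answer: 1060 - 212*√14/7 ≈ 946.68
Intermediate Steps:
Y = -66 (Y = 2 - 68 = -66)
J(n) = 5 - √(13 + n)/7 (J(n) = 5 - √(n + 13)/7 = 5 - √(13 + n)/7)
k = -5 + √14/7 (k = -(5 - √(13 + 1)/7) = -(5 - √14/7) = -5 + √14/7 ≈ -4.4655)
k*(-146 + Y) = (-5 + √14/7)*(-146 - 66) = (-5 + √14/7)*(-212) = 1060 - 212*√14/7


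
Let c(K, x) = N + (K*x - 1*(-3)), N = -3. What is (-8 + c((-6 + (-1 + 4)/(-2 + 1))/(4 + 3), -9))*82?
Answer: 2050/7 ≈ 292.86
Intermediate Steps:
c(K, x) = K*x (c(K, x) = -3 + (K*x - 1*(-3)) = -3 + (K*x + 3) = -3 + (3 + K*x) = K*x)
(-8 + c((-6 + (-1 + 4)/(-2 + 1))/(4 + 3), -9))*82 = (-8 + ((-6 + (-1 + 4)/(-2 + 1))/(4 + 3))*(-9))*82 = (-8 + ((-6 + 3/(-1))/7)*(-9))*82 = (-8 + ((-6 + 3*(-1))*(1/7))*(-9))*82 = (-8 + ((-6 - 3)*(1/7))*(-9))*82 = (-8 - 9*1/7*(-9))*82 = (-8 - 9/7*(-9))*82 = (-8 + 81/7)*82 = (25/7)*82 = 2050/7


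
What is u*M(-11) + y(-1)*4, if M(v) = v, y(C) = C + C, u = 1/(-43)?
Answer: -333/43 ≈ -7.7442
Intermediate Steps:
u = -1/43 ≈ -0.023256
y(C) = 2*C
u*M(-11) + y(-1)*4 = -1/43*(-11) + (2*(-1))*4 = 11/43 - 2*4 = 11/43 - 8 = -333/43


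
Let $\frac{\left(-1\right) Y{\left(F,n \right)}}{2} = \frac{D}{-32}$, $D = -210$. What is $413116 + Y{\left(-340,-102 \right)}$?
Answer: $\frac{3304823}{8} \approx 4.131 \cdot 10^{5}$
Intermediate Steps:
$Y{\left(F,n \right)} = - \frac{105}{8}$ ($Y{\left(F,n \right)} = - 2 \left(- \frac{210}{-32}\right) = - 2 \left(\left(-210\right) \left(- \frac{1}{32}\right)\right) = \left(-2\right) \frac{105}{16} = - \frac{105}{8}$)
$413116 + Y{\left(-340,-102 \right)} = 413116 - \frac{105}{8} = \frac{3304823}{8}$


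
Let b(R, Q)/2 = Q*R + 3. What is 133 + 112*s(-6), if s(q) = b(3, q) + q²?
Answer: 805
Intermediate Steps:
b(R, Q) = 6 + 2*Q*R (b(R, Q) = 2*(Q*R + 3) = 2*(3 + Q*R) = 6 + 2*Q*R)
s(q) = 6 + q² + 6*q (s(q) = (6 + 2*q*3) + q² = (6 + 6*q) + q² = 6 + q² + 6*q)
133 + 112*s(-6) = 133 + 112*(6 + (-6)² + 6*(-6)) = 133 + 112*(6 + 36 - 36) = 133 + 112*6 = 133 + 672 = 805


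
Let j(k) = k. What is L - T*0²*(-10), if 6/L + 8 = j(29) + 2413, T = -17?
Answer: 3/1217 ≈ 0.0024651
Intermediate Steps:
L = 3/1217 (L = 6/(-8 + (29 + 2413)) = 6/(-8 + 2442) = 6/2434 = 6*(1/2434) = 3/1217 ≈ 0.0024651)
L - T*0²*(-10) = 3/1217 - (-17*0²)*(-10) = 3/1217 - (-17*0)*(-10) = 3/1217 - 0*(-10) = 3/1217 - 1*0 = 3/1217 + 0 = 3/1217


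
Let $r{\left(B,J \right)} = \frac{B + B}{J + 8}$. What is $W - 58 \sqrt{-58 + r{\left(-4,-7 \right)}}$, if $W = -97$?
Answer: $-97 - 58 i \sqrt{66} \approx -97.0 - 471.19 i$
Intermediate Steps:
$r{\left(B,J \right)} = \frac{2 B}{8 + J}$
$W - 58 \sqrt{-58 + r{\left(-4,-7 \right)}} = -97 - 58 \sqrt{-58 + 2 \left(-4\right) \frac{1}{8 - 7}} = -97 - 58 \sqrt{-58 + 2 \left(-4\right) 1^{-1}} = -97 - 58 \sqrt{-58 + 2 \left(-4\right) 1} = -97 - 58 \sqrt{-58 - 8} = -97 - 58 \sqrt{-66} = -97 - 58 i \sqrt{66}$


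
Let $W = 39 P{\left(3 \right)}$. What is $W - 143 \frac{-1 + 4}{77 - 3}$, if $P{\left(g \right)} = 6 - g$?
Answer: $\frac{8229}{74} \approx 111.2$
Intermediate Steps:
$W = 117$ ($W = 39 \left(6 - 3\right) = 39 \cdot 3 = 117$)
$W - 143 \frac{-1 + 4}{77 - 3} = 117 - 143 \frac{-1 + 4}{77 - 3} = 117 - 143 \cdot \frac{3}{74} = 117 - 143 \cdot 3 \cdot \frac{1}{74} = 117 - \frac{429}{74} = \frac{8229}{74}$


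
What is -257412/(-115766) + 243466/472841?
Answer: 74950016224/27369455603 ≈ 2.7385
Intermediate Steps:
-257412/(-115766) + 243466/472841 = -257412*(-1/115766) + 243466*(1/472841) = 128706/57883 + 243466/472841 = 74950016224/27369455603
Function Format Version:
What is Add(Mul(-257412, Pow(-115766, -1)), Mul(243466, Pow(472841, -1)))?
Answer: Rational(74950016224, 27369455603) ≈ 2.7385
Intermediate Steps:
Add(Mul(-257412, Pow(-115766, -1)), Mul(243466, Pow(472841, -1))) = Add(Mul(-257412, Rational(-1, 115766)), Mul(243466, Rational(1, 472841))) = Add(Rational(128706, 57883), Rational(243466, 472841)) = Rational(74950016224, 27369455603)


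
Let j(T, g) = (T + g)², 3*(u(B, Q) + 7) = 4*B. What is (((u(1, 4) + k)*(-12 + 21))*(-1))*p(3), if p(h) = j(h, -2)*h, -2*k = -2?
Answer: 126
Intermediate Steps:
k = 1 (k = -½*(-2) = 1)
u(B, Q) = -7 + 4*B/3 (u(B, Q) = -7 + (4*B)/3 = -7 + 4*B/3)
p(h) = h*(-2 + h)² (p(h) = (h - 2)²*h = (-2 + h)²*h = h*(-2 + h)²)
(((u(1, 4) + k)*(-12 + 21))*(-1))*p(3) = ((((-7 + (4/3)*1) + 1)*(-12 + 21))*(-1))*(3*(-2 + 3)²) = ((((-7 + 4/3) + 1)*9)*(-1))*(3*1²) = (((-17/3 + 1)*9)*(-1))*(3*1) = (-14/3*9*(-1))*3 = -42*(-1)*3 = 42*3 = 126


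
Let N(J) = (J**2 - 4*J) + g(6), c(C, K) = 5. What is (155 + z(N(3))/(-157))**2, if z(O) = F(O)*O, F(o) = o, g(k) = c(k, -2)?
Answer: 591997561/24649 ≈ 24017.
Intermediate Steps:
g(k) = 5
N(J) = 5 + J**2 - 4*J (N(J) = (J**2 - 4*J) + 5 = 5 + J**2 - 4*J)
z(O) = O**2 (z(O) = O*O = O**2)
(155 + z(N(3))/(-157))**2 = (155 + (5 + 3**2 - 4*3)**2/(-157))**2 = (155 + (5 + 9 - 12)**2*(-1/157))**2 = (155 + 2**2*(-1/157))**2 = (155 + 4*(-1/157))**2 = (155 - 4/157)**2 = (24331/157)**2 = 591997561/24649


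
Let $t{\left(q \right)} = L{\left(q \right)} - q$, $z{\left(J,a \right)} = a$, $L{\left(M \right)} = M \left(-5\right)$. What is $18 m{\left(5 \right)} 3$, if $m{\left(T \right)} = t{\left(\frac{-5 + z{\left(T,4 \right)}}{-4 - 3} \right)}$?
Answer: $- \frac{324}{7} \approx -46.286$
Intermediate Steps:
$L{\left(M \right)} = - 5 M$
$t{\left(q \right)} = - 6 q$ ($t{\left(q \right)} = - 5 q - q = - 6 q$)
$m{\left(T \right)} = - \frac{6}{7}$ ($m{\left(T \right)} = - 6 \frac{-5 + 4}{-4 - 3} = - 6 \left(- \frac{1}{-7}\right) = - 6 \left(\left(-1\right) \left(- \frac{1}{7}\right)\right) = \left(-6\right) \frac{1}{7} = - \frac{6}{7}$)
$18 m{\left(5 \right)} 3 = 18 \left(- \frac{6}{7}\right) 3 = \left(- \frac{108}{7}\right) 3 = - \frac{324}{7}$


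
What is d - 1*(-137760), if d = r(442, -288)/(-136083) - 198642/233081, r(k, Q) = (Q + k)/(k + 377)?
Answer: 511230854056731916/3711048321591 ≈ 1.3776e+5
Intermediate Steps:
r(k, Q) = (Q + k)/(377 + k)
d = -3162725644244/3711048321591 (d = ((-288 + 442)/(377 + 442))/(-136083) - 198642/233081 = (154/819)*(-1/136083) - 198642*1/233081 = ((1/819)*154)*(-1/136083) - 198642/233081 = (22/117)*(-1/136083) - 198642/233081 = -22/15921711 - 198642/233081 = -3162725644244/3711048321591 ≈ -0.85225)
d - 1*(-137760) = -3162725644244/3711048321591 - 1*(-137760) = -3162725644244/3711048321591 + 137760 = 511230854056731916/3711048321591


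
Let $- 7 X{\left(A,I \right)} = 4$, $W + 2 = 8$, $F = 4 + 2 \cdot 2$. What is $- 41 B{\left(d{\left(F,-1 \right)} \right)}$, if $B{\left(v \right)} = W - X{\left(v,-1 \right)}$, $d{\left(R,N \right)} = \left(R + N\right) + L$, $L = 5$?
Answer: $- \frac{1886}{7} \approx -269.43$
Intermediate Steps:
$F = 8$ ($F = 4 + 4 = 8$)
$W = 6$ ($W = -2 + 8 = 6$)
$d{\left(R,N \right)} = 5 + N + R$ ($d{\left(R,N \right)} = \left(R + N\right) + 5 = \left(N + R\right) + 5 = 5 + N + R$)
$X{\left(A,I \right)} = - \frac{4}{7}$ ($X{\left(A,I \right)} = \left(- \frac{1}{7}\right) 4 = - \frac{4}{7}$)
$B{\left(v \right)} = \frac{46}{7}$ ($B{\left(v \right)} = 6 - - \frac{4}{7} = 6 + \frac{4}{7} = \frac{46}{7}$)
$- 41 B{\left(d{\left(F,-1 \right)} \right)} = \left(-41\right) \frac{46}{7} = - \frac{1886}{7}$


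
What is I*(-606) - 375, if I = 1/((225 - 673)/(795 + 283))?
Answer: 17331/16 ≈ 1083.2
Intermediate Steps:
I = -77/32 (I = 1/(-448/1078) = 1/(-448*1/1078) = 1/(-32/77) = -77/32 ≈ -2.4063)
I*(-606) - 375 = -77/32*(-606) - 375 = 23331/16 - 375 = 17331/16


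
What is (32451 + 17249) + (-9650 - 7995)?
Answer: 32055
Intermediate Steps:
(32451 + 17249) + (-9650 - 7995) = 49700 - 17645 = 32055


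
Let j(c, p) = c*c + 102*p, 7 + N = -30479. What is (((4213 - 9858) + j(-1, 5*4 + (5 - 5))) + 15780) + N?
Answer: -18310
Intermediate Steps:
N = -30486 (N = -7 - 30479 = -30486)
j(c, p) = c**2 + 102*p
(((4213 - 9858) + j(-1, 5*4 + (5 - 5))) + 15780) + N = (((4213 - 9858) + ((-1)**2 + 102*(5*4 + (5 - 5)))) + 15780) - 30486 = ((-5645 + (1 + 102*(20 + 0))) + 15780) - 30486 = ((-5645 + (1 + 102*20)) + 15780) - 30486 = ((-5645 + (1 + 2040)) + 15780) - 30486 = ((-5645 + 2041) + 15780) - 30486 = (-3604 + 15780) - 30486 = 12176 - 30486 = -18310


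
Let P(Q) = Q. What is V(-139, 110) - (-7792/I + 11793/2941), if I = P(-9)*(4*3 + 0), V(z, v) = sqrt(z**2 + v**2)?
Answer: -6047479/79407 + sqrt(31421) ≈ 101.10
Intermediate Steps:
V(z, v) = sqrt(v**2 + z**2)
I = -108 (I = -9*(4*3 + 0) = -9*(12 + 0) = -9*12 = -108)
V(-139, 110) - (-7792/I + 11793/2941) = sqrt(110**2 + (-139)**2) - (-7792/(-108) + 11793/2941) = sqrt(12100 + 19321) - (-7792*(-1/108) + 11793*(1/2941)) = sqrt(31421) - (1948/27 + 11793/2941) = sqrt(31421) - 1*6047479/79407 = sqrt(31421) - 6047479/79407 = -6047479/79407 + sqrt(31421)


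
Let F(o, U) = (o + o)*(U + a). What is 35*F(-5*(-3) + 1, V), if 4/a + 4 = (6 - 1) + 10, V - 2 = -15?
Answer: -155680/11 ≈ -14153.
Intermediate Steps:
V = -13 (V = 2 - 15 = -13)
a = 4/11 (a = 4/(-4 + ((6 - 1) + 10)) = 4/(-4 + (5 + 10)) = 4/(-4 + 15) = 4/11 ≈ 0.36364)
F(o, U) = 2*o*(4/11 + U) (F(o, U) = (o + o)*(U + 4/11) = (2*o)*(4/11 + U) = 2*o*(4/11 + U))
35*F(-5*(-3) + 1, V) = 35*(2*(-5*(-3) + 1)*(4 + 11*(-13))/11) = 35*(2*(15 + 1)*(4 - 143)/11) = 35*((2/11)*16*(-139)) = 35*(-4448/11) = -155680/11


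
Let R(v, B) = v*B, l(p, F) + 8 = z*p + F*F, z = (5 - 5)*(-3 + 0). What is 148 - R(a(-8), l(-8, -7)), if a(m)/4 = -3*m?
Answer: -3788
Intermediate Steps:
z = 0 (z = 0*(-3) = 0)
l(p, F) = -8 + F² (l(p, F) = -8 + (0*p + F*F) = -8 + (0 + F²) = -8 + F²)
a(m) = -12*m (a(m) = 4*(-3*m) = -12*m)
R(v, B) = B*v
148 - R(a(-8), l(-8, -7)) = 148 - (-8 + (-7)²)*(-12*(-8)) = 148 - (-8 + 49)*96 = 148 - 41*96 = 148 - 1*3936 = 148 - 3936 = -3788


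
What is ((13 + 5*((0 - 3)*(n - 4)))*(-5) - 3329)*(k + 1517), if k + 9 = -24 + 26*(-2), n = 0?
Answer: -5289808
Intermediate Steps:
k = -85 (k = -9 + (-24 + 26*(-2)) = -9 + (-24 - 52) = -9 - 76 = -85)
((13 + 5*((0 - 3)*(n - 4)))*(-5) - 3329)*(k + 1517) = ((13 + 5*((0 - 3)*(0 - 4)))*(-5) - 3329)*(-85 + 1517) = ((13 + 5*(-3*(-4)))*(-5) - 3329)*1432 = ((13 + 5*12)*(-5) - 3329)*1432 = ((13 + 60)*(-5) - 3329)*1432 = (73*(-5) - 3329)*1432 = (-365 - 3329)*1432 = -3694*1432 = -5289808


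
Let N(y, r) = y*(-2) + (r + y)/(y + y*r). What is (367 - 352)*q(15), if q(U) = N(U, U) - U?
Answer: -5385/8 ≈ -673.13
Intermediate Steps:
N(y, r) = -2*y + (r + y)/(y + r*y)
q(U) = -U + (-2*U² - 2*U³ + 2*U)/(U*(1 + U)) (q(U) = (U + U - 2*U² - 2*U*U²)/(U*(1 + U)) - U = (U + U - 2*U² - 2*U³)/(U*(1 + U)) - U = (-2*U² - 2*U³ + 2*U)/(U*(1 + U)) - U = -U + (-2*U² - 2*U³ + 2*U)/(U*(1 + U)))
(367 - 352)*q(15) = (367 - 352)*((2 - 3*15 - 3*15²)/(1 + 15)) = 15*((2 - 45 - 3*225)/16) = 15*((2 - 45 - 675)/16) = 15*((1/16)*(-718)) = 15*(-359/8) = -5385/8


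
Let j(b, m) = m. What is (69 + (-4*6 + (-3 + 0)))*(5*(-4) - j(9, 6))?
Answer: -1092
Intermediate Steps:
(69 + (-4*6 + (-3 + 0)))*(5*(-4) - j(9, 6)) = (69 + (-4*6 + (-3 + 0)))*(5*(-4) - 1*6) = (69 + (-24 - 3))*(-20 - 6) = (69 - 27)*(-26) = 42*(-26) = -1092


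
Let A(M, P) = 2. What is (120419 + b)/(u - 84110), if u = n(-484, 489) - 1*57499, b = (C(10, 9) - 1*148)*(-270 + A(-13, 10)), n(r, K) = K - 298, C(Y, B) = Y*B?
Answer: -135963/141418 ≈ -0.96143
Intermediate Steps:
C(Y, B) = B*Y
n(r, K) = -298 + K
b = 15544 (b = (9*10 - 1*148)*(-270 + 2) = (90 - 148)*(-268) = -58*(-268) = 15544)
u = -57308 (u = (-298 + 489) - 1*57499 = 191 - 57499 = -57308)
(120419 + b)/(u - 84110) = (120419 + 15544)/(-57308 - 84110) = 135963/(-141418) = 135963*(-1/141418) = -135963/141418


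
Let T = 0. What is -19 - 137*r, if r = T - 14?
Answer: 1899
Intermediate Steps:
r = -14 (r = 0 - 14 = -14)
-19 - 137*r = -19 - 137*(-14) = -19 + 1918 = 1899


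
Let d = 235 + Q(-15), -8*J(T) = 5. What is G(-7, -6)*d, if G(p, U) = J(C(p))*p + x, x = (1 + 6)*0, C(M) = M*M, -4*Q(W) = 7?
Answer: 32655/32 ≈ 1020.5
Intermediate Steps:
Q(W) = -7/4 (Q(W) = -¼*7 = -7/4)
C(M) = M²
x = 0 (x = 7*0 = 0)
J(T) = -5/8 (J(T) = -⅛*5 = -5/8)
d = 933/4 (d = 235 - 7/4 = 933/4 ≈ 233.25)
G(p, U) = -5*p/8 (G(p, U) = -5*p/8 + 0 = -5*p/8)
G(-7, -6)*d = -5/8*(-7)*(933/4) = (35/8)*(933/4) = 32655/32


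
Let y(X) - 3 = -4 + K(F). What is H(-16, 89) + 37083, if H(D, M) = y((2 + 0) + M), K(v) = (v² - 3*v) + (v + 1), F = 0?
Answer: 37083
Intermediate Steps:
K(v) = 1 + v² - 2*v (K(v) = (v² - 3*v) + (1 + v) = 1 + v² - 2*v)
y(X) = 0 (y(X) = 3 + (-4 + (1 + 0² - 2*0)) = 3 + (-4 + (1 + 0 + 0)) = 3 + (-4 + 1) = 3 - 3 = 0)
H(D, M) = 0
H(-16, 89) + 37083 = 0 + 37083 = 37083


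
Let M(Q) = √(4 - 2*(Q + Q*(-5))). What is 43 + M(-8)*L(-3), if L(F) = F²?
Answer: 43 + 18*I*√15 ≈ 43.0 + 69.714*I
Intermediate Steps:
M(Q) = √(4 + 8*Q) (M(Q) = √(4 - 2*(Q - 5*Q)) = √(4 - (-8)*Q) = √(4 + 8*Q))
43 + M(-8)*L(-3) = 43 + (2*√(1 + 2*(-8)))*(-3)² = 43 + (2*√(1 - 16))*9 = 43 + (2*√(-15))*9 = 43 + (2*(I*√15))*9 = 43 + (2*I*√15)*9 = 43 + 18*I*√15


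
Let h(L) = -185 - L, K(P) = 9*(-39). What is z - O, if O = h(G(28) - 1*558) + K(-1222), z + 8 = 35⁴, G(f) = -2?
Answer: 1500593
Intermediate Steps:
K(P) = -351
z = 1500617 (z = -8 + 35⁴ = -8 + 1500625 = 1500617)
O = 24 (O = (-185 - (-2 - 1*558)) - 351 = (-185 - (-2 - 558)) - 351 = (-185 - 1*(-560)) - 351 = (-185 + 560) - 351 = 375 - 351 = 24)
z - O = 1500617 - 1*24 = 1500617 - 24 = 1500593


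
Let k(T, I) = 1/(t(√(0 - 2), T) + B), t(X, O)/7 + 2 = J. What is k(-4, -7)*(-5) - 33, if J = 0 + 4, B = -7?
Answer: -236/7 ≈ -33.714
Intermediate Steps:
J = 4
t(X, O) = 14 (t(X, O) = -14 + 7*4 = -14 + 28 = 14)
k(T, I) = ⅐ (k(T, I) = 1/(14 - 7) = 1/7 = ⅐)
k(-4, -7)*(-5) - 33 = (⅐)*(-5) - 33 = -5/7 - 33 = -236/7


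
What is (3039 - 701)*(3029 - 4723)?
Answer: -3960572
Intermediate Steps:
(3039 - 701)*(3029 - 4723) = 2338*(-1694) = -3960572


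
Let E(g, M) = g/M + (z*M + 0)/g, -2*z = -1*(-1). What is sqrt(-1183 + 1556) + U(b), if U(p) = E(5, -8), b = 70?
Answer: 7/40 + sqrt(373) ≈ 19.488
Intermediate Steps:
z = -1/2 (z = -(-1)*(-1)/2 = -1/2*1 = -1/2 ≈ -0.50000)
E(g, M) = g/M - M/(2*g) (E(g, M) = g/M + (-M/2 + 0)/g = g/M + (-M/2)/g = g/M - M/(2*g))
U(p) = 7/40 (U(p) = 5/(-8) - 1/2*(-8)/5 = 5*(-1/8) - 1/2*(-8)*1/5 = -5/8 + 4/5 = 7/40)
sqrt(-1183 + 1556) + U(b) = sqrt(-1183 + 1556) + 7/40 = sqrt(373) + 7/40 = 7/40 + sqrt(373)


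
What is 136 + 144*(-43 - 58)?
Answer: -14408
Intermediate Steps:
136 + 144*(-43 - 58) = 136 + 144*(-101) = 136 - 14544 = -14408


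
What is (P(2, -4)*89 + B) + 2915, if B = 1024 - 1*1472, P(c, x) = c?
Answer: 2645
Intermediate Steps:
B = -448 (B = 1024 - 1472 = -448)
(P(2, -4)*89 + B) + 2915 = (2*89 - 448) + 2915 = (178 - 448) + 2915 = -270 + 2915 = 2645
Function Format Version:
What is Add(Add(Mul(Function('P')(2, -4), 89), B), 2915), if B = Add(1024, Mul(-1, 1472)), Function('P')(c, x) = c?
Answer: 2645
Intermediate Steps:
B = -448 (B = Add(1024, -1472) = -448)
Add(Add(Mul(Function('P')(2, -4), 89), B), 2915) = Add(Add(Mul(2, 89), -448), 2915) = Add(Add(178, -448), 2915) = Add(-270, 2915) = 2645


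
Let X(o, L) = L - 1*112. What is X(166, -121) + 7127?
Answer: 6894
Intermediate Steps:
X(o, L) = -112 + L (X(o, L) = L - 112 = -112 + L)
X(166, -121) + 7127 = (-112 - 121) + 7127 = -233 + 7127 = 6894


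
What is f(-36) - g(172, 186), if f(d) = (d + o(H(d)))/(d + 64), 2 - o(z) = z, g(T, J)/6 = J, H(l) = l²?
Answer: -2327/2 ≈ -1163.5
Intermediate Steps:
g(T, J) = 6*J
o(z) = 2 - z
f(d) = (2 + d - d²)/(64 + d) (f(d) = (d + (2 - d²))/(d + 64) = (2 + d - d²)/(64 + d))
f(-36) - g(172, 186) = (2 - 36 - 1*(-36)²)/(64 - 36) - 6*186 = (2 - 36 - 1*1296)/28 - 1*1116 = (2 - 36 - 1296)/28 - 1116 = (1/28)*(-1330) - 1116 = -95/2 - 1116 = -2327/2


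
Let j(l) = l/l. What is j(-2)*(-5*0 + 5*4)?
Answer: 20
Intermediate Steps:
j(l) = 1
j(-2)*(-5*0 + 5*4) = 1*(-5*0 + 5*4) = 1*(0 + 20) = 1*20 = 20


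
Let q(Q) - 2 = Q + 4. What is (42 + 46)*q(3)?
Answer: 792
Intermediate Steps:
q(Q) = 6 + Q (q(Q) = 2 + (Q + 4) = 2 + (4 + Q) = 6 + Q)
(42 + 46)*q(3) = (42 + 46)*(6 + 3) = 88*9 = 792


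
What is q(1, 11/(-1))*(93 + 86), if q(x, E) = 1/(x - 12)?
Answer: -179/11 ≈ -16.273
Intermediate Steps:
q(x, E) = 1/(-12 + x)
q(1, 11/(-1))*(93 + 86) = (93 + 86)/(-12 + 1) = 179/(-11) = -1/11*179 = -179/11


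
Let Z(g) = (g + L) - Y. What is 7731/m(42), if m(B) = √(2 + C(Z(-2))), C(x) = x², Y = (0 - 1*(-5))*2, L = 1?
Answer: 2577*√123/41 ≈ 697.08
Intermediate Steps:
Y = 10 (Y = (0 + 5)*2 = 5*2 = 10)
Z(g) = -9 + g (Z(g) = (g + 1) - 1*10 = (1 + g) - 10 = -9 + g)
m(B) = √123 (m(B) = √(2 + (-9 - 2)²) = √(2 + (-11)²) = √(2 + 121) = √123)
7731/m(42) = 7731/(√123) = 7731*(√123/123) = 2577*√123/41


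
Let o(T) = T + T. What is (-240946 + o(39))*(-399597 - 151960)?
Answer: 132852431476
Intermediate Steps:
o(T) = 2*T
(-240946 + o(39))*(-399597 - 151960) = (-240946 + 2*39)*(-399597 - 151960) = (-240946 + 78)*(-551557) = -240868*(-551557) = 132852431476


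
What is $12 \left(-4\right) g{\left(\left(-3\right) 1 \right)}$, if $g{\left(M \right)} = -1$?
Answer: $48$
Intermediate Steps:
$12 \left(-4\right) g{\left(\left(-3\right) 1 \right)} = 12 \left(-4\right) \left(-1\right) = \left(-48\right) \left(-1\right) = 48$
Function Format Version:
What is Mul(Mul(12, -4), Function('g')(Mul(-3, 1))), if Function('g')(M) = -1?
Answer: 48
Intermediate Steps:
Mul(Mul(12, -4), Function('g')(Mul(-3, 1))) = Mul(Mul(12, -4), -1) = Mul(-48, -1) = 48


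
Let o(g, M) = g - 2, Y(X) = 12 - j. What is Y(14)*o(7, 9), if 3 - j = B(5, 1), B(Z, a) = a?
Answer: 50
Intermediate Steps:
j = 2 (j = 3 - 1*1 = 3 - 1 = 2)
Y(X) = 10 (Y(X) = 12 - 1*2 = 12 - 2 = 10)
o(g, M) = -2 + g
Y(14)*o(7, 9) = 10*(-2 + 7) = 10*5 = 50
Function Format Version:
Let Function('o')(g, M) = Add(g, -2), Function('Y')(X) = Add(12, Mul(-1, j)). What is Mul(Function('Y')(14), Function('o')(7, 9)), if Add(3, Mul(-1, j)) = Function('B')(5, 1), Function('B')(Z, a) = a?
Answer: 50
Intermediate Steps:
j = 2 (j = Add(3, Mul(-1, 1)) = Add(3, -1) = 2)
Function('Y')(X) = 10 (Function('Y')(X) = Add(12, Mul(-1, 2)) = Add(12, -2) = 10)
Function('o')(g, M) = Add(-2, g)
Mul(Function('Y')(14), Function('o')(7, 9)) = Mul(10, Add(-2, 7)) = Mul(10, 5) = 50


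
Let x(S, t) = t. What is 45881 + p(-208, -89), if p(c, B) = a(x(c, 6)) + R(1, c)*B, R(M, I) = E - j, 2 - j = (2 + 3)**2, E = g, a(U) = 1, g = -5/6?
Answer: 263455/6 ≈ 43909.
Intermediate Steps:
g = -5/6 (g = -5*1/6 = -5/6 ≈ -0.83333)
E = -5/6 ≈ -0.83333
j = -23 (j = 2 - (2 + 3)**2 = 2 - 1*5**2 = 2 - 1*25 = 2 - 25 = -23)
R(M, I) = 133/6 (R(M, I) = -5/6 - 1*(-23) = -5/6 + 23 = 133/6)
p(c, B) = 1 + 133*B/6
45881 + p(-208, -89) = 45881 + (1 + (133/6)*(-89)) = 45881 + (1 - 11837/6) = 45881 - 11831/6 = 263455/6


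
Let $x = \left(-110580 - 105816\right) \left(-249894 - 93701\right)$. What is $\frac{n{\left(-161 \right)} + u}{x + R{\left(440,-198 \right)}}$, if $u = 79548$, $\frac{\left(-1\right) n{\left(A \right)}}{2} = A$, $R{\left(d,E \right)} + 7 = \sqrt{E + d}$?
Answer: $\frac{539867350288210}{502573335448014193957} - \frac{79870 \sqrt{2}}{502573335448014193957} \approx 1.0742 \cdot 10^{-6}$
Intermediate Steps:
$R{\left(d,E \right)} = -7 + \sqrt{E + d}$
$n{\left(A \right)} = - 2 A$
$x = 74352583620$ ($x = \left(-216396\right) \left(-343595\right) = 74352583620$)
$\frac{n{\left(-161 \right)} + u}{x + R{\left(440,-198 \right)}} = \frac{\left(-2\right) \left(-161\right) + 79548}{74352583620 - \left(7 - \sqrt{-198 + 440}\right)} = \frac{322 + 79548}{74352583620 - \left(7 - \sqrt{242}\right)} = \frac{79870}{74352583620 - \left(7 - 11 \sqrt{2}\right)} = \frac{79870}{74352583613 + 11 \sqrt{2}}$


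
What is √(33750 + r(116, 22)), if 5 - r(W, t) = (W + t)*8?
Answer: √32651 ≈ 180.70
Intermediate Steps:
r(W, t) = 5 - 8*W - 8*t (r(W, t) = 5 - (W + t)*8 = 5 - (8*W + 8*t) = 5 + (-8*W - 8*t) = 5 - 8*W - 8*t)
√(33750 + r(116, 22)) = √(33750 + (5 - 8*116 - 8*22)) = √(33750 + (5 - 928 - 176)) = √(33750 - 1099) = √32651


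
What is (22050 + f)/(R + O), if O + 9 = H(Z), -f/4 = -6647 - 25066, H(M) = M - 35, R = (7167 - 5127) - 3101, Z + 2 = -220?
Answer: -148902/1327 ≈ -112.21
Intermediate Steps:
Z = -222 (Z = -2 - 220 = -222)
R = -1061 (R = 2040 - 3101 = -1061)
H(M) = -35 + M
f = 126852 (f = -4*(-6647 - 25066) = -4*(-31713) = 126852)
O = -266 (O = -9 + (-35 - 222) = -9 - 257 = -266)
(22050 + f)/(R + O) = (22050 + 126852)/(-1061 - 266) = 148902/(-1327) = 148902*(-1/1327) = -148902/1327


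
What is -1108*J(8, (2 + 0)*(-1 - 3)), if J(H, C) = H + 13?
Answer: -23268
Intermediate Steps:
J(H, C) = 13 + H
-1108*J(8, (2 + 0)*(-1 - 3)) = -1108*(13 + 8) = -1108*21 = -23268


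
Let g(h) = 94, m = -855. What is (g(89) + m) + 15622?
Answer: 14861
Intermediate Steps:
(g(89) + m) + 15622 = (94 - 855) + 15622 = -761 + 15622 = 14861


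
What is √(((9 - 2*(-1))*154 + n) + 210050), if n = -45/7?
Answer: √10375141/7 ≈ 460.15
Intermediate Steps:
n = -45/7 (n = -45*⅐ = -45/7 ≈ -6.4286)
√(((9 - 2*(-1))*154 + n) + 210050) = √(((9 - 2*(-1))*154 - 45/7) + 210050) = √(((9 + 2)*154 - 45/7) + 210050) = √((11*154 - 45/7) + 210050) = √((1694 - 45/7) + 210050) = √(11813/7 + 210050) = √(1482163/7) = √10375141/7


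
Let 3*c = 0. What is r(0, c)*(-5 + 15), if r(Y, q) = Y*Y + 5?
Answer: 50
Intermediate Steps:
c = 0 (c = (1/3)*0 = 0)
r(Y, q) = 5 + Y**2 (r(Y, q) = Y**2 + 5 = 5 + Y**2)
r(0, c)*(-5 + 15) = (5 + 0**2)*(-5 + 15) = (5 + 0)*10 = 5*10 = 50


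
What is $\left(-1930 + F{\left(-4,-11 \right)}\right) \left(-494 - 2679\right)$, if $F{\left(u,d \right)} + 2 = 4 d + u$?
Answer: $6282540$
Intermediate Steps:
$F{\left(u,d \right)} = -2 + u + 4 d$ ($F{\left(u,d \right)} = -2 + \left(4 d + u\right) = -2 + \left(u + 4 d\right) = -2 + u + 4 d$)
$\left(-1930 + F{\left(-4,-11 \right)}\right) \left(-494 - 2679\right) = \left(-1930 - 50\right) \left(-494 - 2679\right) = \left(-1930 - 50\right) \left(-3173\right) = \left(-1980\right) \left(-3173\right) = 6282540$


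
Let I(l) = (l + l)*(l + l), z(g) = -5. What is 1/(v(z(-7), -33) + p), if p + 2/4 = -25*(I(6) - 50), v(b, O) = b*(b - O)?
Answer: -2/4981 ≈ -0.00040153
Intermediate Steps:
I(l) = 4*l² (I(l) = (2*l)*(2*l) = 4*l²)
p = -4701/2 (p = -½ - 25*(4*6² - 50) = -½ - 25*(4*36 - 50) = -½ - 25*(144 - 50) = -½ - 25*94 = -½ - 2350 = -4701/2 ≈ -2350.5)
1/(v(z(-7), -33) + p) = 1/(-5*(-5 - 1*(-33)) - 4701/2) = 1/(-5*(-5 + 33) - 4701/2) = 1/(-5*28 - 4701/2) = 1/(-140 - 4701/2) = 1/(-4981/2) = -2/4981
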